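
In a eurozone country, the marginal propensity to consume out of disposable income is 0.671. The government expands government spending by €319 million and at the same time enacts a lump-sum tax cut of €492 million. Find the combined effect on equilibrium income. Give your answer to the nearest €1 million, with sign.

+€1,973 million

Expenditure multiplier = 1/(1 − MPC) = 1/(1 − 0.671) = 1/0.329 ≈ 3.04.
ΔG contributes k·ΔG = (+€319 million) / 0.329 ≈ +€969.6 million.
ΔT of −€492 million changes first-round spending by −c·ΔT = +€330.132 million, contributing k·(−c·ΔT) = (+€330.132 million) / 0.329 ≈ +€1,003.4 million.
Net ΔY = k(ΔG − c·ΔT) = (+€649.132 million) / 0.329 ≈ +€1,973 million.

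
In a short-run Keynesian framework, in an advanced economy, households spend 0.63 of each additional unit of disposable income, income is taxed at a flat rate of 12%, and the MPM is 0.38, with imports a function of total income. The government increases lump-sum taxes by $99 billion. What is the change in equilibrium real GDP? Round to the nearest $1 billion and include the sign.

A lump-sum tax change of +$99 billion shifts disposable income by −$99 billion; first-round consumption changes by −c × ΔT = −0.63 × (+$99 billion) = −$62.37 billion.
Expenditure multiplier = 1/(1 − c(1−t) + m) = 1/(1 − 0.63×0.88 + 0.38) = 1/0.8256 ≈ 1.211.
The tax multiplier is −c × k ≈ −0.763, so ΔY = k × (−c·ΔT) = (−$62.37 billion) / 0.8256 ≈ −$76 billion.

−$76 billion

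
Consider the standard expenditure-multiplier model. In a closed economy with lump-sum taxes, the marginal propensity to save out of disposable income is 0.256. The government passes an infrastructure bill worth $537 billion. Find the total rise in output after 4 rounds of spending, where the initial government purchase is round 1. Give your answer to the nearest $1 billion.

$1,455 billion

MPC = 1 − MPS = 1 − 0.256 = 0.744.
Round 1 adds ΔG = $537 billion; each later round is MPC = 0.744 times the previous.
After 4 rounds: 537 + 399.528 + 297.248832 + 221.153131008 = ΔG·(1 − c^4)/(1 − c) = 537 × (1 − 0.306402103296)/0.256 ≈ $1,455 billion.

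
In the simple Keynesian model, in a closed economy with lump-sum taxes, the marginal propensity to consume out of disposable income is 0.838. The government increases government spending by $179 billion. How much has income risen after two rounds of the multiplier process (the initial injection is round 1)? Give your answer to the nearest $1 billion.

$329 billion

Round 1 adds ΔG = $179 billion; each later round is MPC = 0.838 times the previous.
After 2 rounds: 179 + 150.002 = ΔG·(1 − c^2)/(1 − c) = 179 × (1 − 0.702244)/0.162 ≈ $329 billion.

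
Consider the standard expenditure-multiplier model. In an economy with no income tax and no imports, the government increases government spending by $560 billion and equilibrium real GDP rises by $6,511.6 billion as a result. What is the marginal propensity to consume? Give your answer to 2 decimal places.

0.91

Implied spending multiplier k = ΔY/ΔG = 6,511.6/560 ≈ 11.6279.
Since k = 1/(1 − MPC), MPC = 1 − 1/k = 1 − ΔG/ΔY = 1 − 560/6,511.6 ≈ 0.91.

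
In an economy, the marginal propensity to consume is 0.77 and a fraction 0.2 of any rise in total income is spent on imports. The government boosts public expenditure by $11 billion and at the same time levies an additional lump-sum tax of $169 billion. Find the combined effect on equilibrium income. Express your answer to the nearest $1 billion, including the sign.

Expenditure multiplier = 1/(1 − c + m) = 1/(1 − 0.77 + 0.2) = 1/0.43 ≈ 2.326.
ΔG contributes k·ΔG = (+$11 billion) / 0.43 ≈ +$25.6 billion.
ΔT of +$169 billion changes first-round spending by −c·ΔT = −$130.13 billion, contributing k·(−c·ΔT) = (−$130.13 billion) / 0.43 ≈ −$302.6 billion.
Net ΔY = k(ΔG − c·ΔT) = (−$119.13 billion) / 0.43 ≈ −$277 billion.

−$277 billion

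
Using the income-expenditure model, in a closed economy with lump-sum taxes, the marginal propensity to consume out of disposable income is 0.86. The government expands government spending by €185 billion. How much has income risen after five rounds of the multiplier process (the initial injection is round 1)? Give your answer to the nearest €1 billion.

Round 1 adds ΔG = €185 billion; each later round is MPC = 0.86 times the previous.
After 5 rounds: 185 + 159.1 + 136.826 + 117.67036 + 101.1965096 = ΔG·(1 − c^5)/(1 − c) = 185 × (1 − 0.4704270176)/0.14 ≈ €700 billion.

€700 billion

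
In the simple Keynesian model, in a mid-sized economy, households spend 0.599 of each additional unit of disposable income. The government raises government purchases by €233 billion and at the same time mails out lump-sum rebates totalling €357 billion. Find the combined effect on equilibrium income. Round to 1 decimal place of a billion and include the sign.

Expenditure multiplier = 1/(1 − MPC) = 1/(1 − 0.599) = 1/0.401 ≈ 2.494.
ΔG contributes k·ΔG = (+€233 billion) / 0.401 ≈ +€581 billion.
ΔT of −€357 billion changes first-round spending by −c·ΔT = +€213.843 billion, contributing k·(−c·ΔT) = (+€213.843 billion) / 0.401 ≈ +€533.3 billion.
Net ΔY = k(ΔG − c·ΔT) = (+€446.843 billion) / 0.401 ≈ +€1,114.3 billion.

+€1,114.3 billion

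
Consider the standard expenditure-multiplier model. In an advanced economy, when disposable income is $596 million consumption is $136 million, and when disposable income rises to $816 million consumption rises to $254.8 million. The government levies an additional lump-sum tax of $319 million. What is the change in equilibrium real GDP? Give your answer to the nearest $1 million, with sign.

−$374 million

MPC = ΔC/ΔYd = (254.8 − 136)/(816 − 596) = 118.8/220 = 0.54.
A lump-sum tax change of +$319 million shifts disposable income by −$319 million; first-round consumption changes by −c × ΔT = −0.54 × (+$319 million) = −$172.26 million.
Expenditure multiplier = 1/(1 − MPC) = 1/(1 − 0.54) = 1/0.46 ≈ 2.174.
The tax multiplier is −c × k ≈ −1.174, so ΔY = k × (−c·ΔT) = (−$172.26 million) / 0.46 ≈ −$374 million.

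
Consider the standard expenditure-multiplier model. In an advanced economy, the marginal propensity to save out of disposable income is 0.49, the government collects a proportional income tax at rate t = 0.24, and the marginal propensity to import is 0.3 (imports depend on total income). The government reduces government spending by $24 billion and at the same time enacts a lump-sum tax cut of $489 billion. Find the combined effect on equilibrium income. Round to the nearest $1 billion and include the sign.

MPC = 1 − MPS = 1 − 0.49 = 0.51.
Expenditure multiplier = 1/(1 − c(1−t) + m) = 1/(1 − 0.51×0.76 + 0.3) = 1/0.9124 ≈ 1.096.
ΔG contributes k·ΔG = (−$24 billion) / 0.9124 ≈ −$26.3 billion.
ΔT of −$489 billion changes first-round spending by −c·ΔT = +$249.39 billion, contributing k·(−c·ΔT) = (+$249.39 billion) / 0.9124 ≈ +$273.3 billion.
Net ΔY = k(ΔG − c·ΔT) = (+$225.39 billion) / 0.9124 ≈ +$247 billion.

+$247 billion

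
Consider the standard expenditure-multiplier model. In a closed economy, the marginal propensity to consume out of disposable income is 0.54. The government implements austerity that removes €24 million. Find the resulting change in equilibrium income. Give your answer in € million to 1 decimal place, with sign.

Expenditure multiplier = 1/(1 − MPC) = 1/(1 − 0.54) = 1/0.46 ≈ 2.174.
ΔY = k × ΔG = (−€24 million) / 0.46 ≈ −€52.2 million.

−€52.2 million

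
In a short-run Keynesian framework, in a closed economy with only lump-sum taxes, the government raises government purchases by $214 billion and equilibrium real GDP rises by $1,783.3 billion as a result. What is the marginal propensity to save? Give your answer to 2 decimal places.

0.12

Implied spending multiplier k = ΔY/ΔG = 1,783.3/214 ≈ 8.3332.
Since k = 1/(1 − MPC), MPC = 1 − 1/k = 1 − ΔG/ΔY = 1 − 214/1,783.3 ≈ 0.88.
MPS = 1 − MPC = 0.12.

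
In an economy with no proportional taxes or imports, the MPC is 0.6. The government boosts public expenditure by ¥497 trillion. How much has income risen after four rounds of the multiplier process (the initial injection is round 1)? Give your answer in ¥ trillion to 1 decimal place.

Round 1 adds ΔG = ¥497 trillion; each later round is MPC = 0.6 times the previous.
After 4 rounds: 497 + 298.2 + 178.92 + 107.352 = ΔG·(1 − c^4)/(1 − c) = 497 × (1 − 0.1296)/0.4 ≈ ¥1,081.5 trillion.

¥1,081.5 trillion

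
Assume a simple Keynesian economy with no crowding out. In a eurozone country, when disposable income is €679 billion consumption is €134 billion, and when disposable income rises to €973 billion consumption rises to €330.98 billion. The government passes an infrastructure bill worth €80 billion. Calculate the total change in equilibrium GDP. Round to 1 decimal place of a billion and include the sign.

MPC = ΔC/ΔYd = (330.98 − 134)/(973 − 679) = 196.98/294 = 0.67.
Spending multiplier = 1/(1 − MPC) = 1/(1 − 0.67) = 1/0.33 ≈ 3.03.
ΔY = k × ΔG = (+€80 billion) / 0.33 ≈ +€242.4 billion.

+€242.4 billion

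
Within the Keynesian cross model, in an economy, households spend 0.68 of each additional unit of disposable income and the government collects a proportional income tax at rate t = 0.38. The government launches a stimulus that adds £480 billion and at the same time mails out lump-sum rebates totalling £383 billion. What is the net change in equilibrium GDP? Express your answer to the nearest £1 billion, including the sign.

+£1,280 billion

Expenditure multiplier = 1/(1 − c(1−t)) = 1/(1 − 0.68×0.62) = 1/0.5784 ≈ 1.729.
ΔG contributes k·ΔG = (+£480 billion) / 0.5784 ≈ +£829.9 billion.
ΔT of −£383 billion changes first-round spending by −c·ΔT = +£260.44 billion, contributing k·(−c·ΔT) = (+£260.44 billion) / 0.5784 ≈ +£450.3 billion.
Net ΔY = k(ΔG − c·ΔT) = (+£740.44 billion) / 0.5784 ≈ +£1,280 billion.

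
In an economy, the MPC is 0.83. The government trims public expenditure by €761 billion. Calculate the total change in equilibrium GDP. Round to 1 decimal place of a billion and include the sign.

Expenditure multiplier = 1/(1 − MPC) = 1/(1 − 0.83) = 1/0.17 ≈ 5.882.
ΔY = k × ΔG = (−€761 billion) / 0.17 ≈ −€4,476.5 billion.

−€4,476.5 billion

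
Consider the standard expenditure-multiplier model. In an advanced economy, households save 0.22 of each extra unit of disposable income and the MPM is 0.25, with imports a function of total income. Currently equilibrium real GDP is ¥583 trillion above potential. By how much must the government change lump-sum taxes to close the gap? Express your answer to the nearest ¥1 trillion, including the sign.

MPC = 1 − MPS = 1 − 0.22 = 0.78.
Spending multiplier = 1/(1 − c + m) = 1/(1 − 0.78 + 0.25) = 1/0.47 ≈ 2.128.
Tax multiplier = −c·k = −0.78/0.47 ≈ −1.66. Need ΔY = −¥583 trillion, so ΔT = ΔY/(−c·k) = −(−¥583 trillion) × 0.47 / 0.78 ≈ +¥351 trillion.
The government should raise lump-sum taxes by ¥351 trillion.

+¥351 trillion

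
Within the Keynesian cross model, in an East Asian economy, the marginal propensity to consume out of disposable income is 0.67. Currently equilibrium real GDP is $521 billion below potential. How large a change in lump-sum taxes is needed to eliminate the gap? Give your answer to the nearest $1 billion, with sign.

Spending multiplier = 1/(1 − MPC) = 1/(1 − 0.67) = 1/0.33 ≈ 3.03.
Tax multiplier = −c·k = −0.67/0.33 ≈ −2.03. Need ΔY = +$521 billion, so ΔT = ΔY/(−c·k) = −(+$521 billion) × 0.33 / 0.67 ≈ −$257 billion.
The government should cut lump-sum taxes by $257 billion.

−$257 billion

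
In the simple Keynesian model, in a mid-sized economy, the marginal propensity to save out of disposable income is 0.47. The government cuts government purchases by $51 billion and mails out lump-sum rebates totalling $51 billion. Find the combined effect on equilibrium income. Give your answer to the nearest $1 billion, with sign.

MPC = 1 − MPS = 1 − 0.47 = 0.53.
Expenditure multiplier = 1/(1 − MPC) = 1/(1 − 0.53) = 1/0.47 ≈ 2.128.
ΔG contributes k·ΔG = (−$51 billion) / 0.47 ≈ −$108.5 billion.
ΔT of −$51 billion changes first-round spending by −c·ΔT = +$27.03 billion, contributing k·(−c·ΔT) = (+$27.03 billion) / 0.47 ≈ +$57.5 billion.
With ΔG = ΔT and no other leakages, the balanced-budget multiplier is 1, so ΔY = ΔG = −$51 billion.

−$51 billion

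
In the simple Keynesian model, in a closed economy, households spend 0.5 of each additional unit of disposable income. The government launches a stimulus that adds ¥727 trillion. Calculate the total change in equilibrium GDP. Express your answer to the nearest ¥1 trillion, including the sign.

+¥1,454 trillion

Spending multiplier = 1/(1 − MPC) = 1/(1 − 0.5) = 1/0.5 = 2.
ΔY = k × ΔG = (+¥727 trillion) / 0.5 = +¥1,454 trillion.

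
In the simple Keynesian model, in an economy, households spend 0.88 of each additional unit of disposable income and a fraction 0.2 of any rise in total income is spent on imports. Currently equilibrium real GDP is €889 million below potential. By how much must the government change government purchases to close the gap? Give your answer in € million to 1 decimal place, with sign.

Spending multiplier = 1/(1 − c + m) = 1/(1 − 0.88 + 0.2) = 1/0.32 = 3.125.
Need ΔY = +€889 million, so ΔG = ΔY/k = (+€889 million) × 0.32 ≈ +€284.5 million.
The government should increase government purchases by €284.5 million.

+€284.5 million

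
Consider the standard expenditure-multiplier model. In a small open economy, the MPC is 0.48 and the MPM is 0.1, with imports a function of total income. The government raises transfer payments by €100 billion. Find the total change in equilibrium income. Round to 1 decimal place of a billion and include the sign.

+€77.4 billion

The transfer change shifts disposable income by +€100 billion, so first-round consumption changes by c·ΔTR = 0.48 × (+€100 billion) = +€48 billion.
Expenditure multiplier = 1/(1 − c + m) = 1/(1 − 0.48 + 0.1) = 1/0.62 ≈ 1.613.
The transfer multiplier is c × k ≈ 0.774, so ΔY = k × (c·ΔTR) = (+€48 billion) / 0.62 ≈ +€77.4 billion.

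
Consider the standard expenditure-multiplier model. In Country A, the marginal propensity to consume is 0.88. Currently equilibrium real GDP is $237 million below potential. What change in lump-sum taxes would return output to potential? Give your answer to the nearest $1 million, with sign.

Spending multiplier = 1/(1 − MPC) = 1/(1 − 0.88) = 1/0.12 ≈ 8.333.
Tax multiplier = −c·k = −0.88/0.12 ≈ −7.333. Need ΔY = +$237 million, so ΔT = ΔY/(−c·k) = −(+$237 million) × 0.12 / 0.88 ≈ −$32 million.
The government should cut lump-sum taxes by $32 million.

−$32 million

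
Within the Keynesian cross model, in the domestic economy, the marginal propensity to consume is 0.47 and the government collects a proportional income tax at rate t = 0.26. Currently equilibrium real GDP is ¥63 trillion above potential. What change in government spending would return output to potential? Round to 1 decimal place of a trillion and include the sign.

−¥41.1 trillion

Spending multiplier = 1/(1 − c(1−t)) = 1/(1 − 0.47×0.74) = 1/0.6522 ≈ 1.533.
Need ΔY = −¥63 trillion, so ΔG = ΔY/k = (−¥63 trillion) × 0.6522 ≈ −¥41.1 trillion.
The government should cut government spending by ¥41.1 trillion.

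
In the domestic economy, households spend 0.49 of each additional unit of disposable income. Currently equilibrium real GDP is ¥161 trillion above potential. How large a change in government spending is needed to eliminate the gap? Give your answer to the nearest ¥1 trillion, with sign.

−¥82 trillion

Spending multiplier = 1/(1 − MPC) = 1/(1 − 0.49) = 1/0.51 ≈ 1.961.
Need ΔY = −¥161 trillion, so ΔG = ΔY/k = (−¥161 trillion) × 0.51 ≈ −¥82 trillion.
The government should cut government spending by ¥82 trillion.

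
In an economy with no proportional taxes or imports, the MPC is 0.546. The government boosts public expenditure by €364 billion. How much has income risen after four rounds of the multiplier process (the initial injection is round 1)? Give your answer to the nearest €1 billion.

€731 billion

Round 1 adds ΔG = €364 billion; each later round is MPC = 0.546 times the previous.
After 4 rounds: 364 + 198.744 + 108.514224 + 59.248766304 = ΔG·(1 − c^4)/(1 − c) = 364 × (1 − 0.088873149456)/0.454 ≈ €731 billion.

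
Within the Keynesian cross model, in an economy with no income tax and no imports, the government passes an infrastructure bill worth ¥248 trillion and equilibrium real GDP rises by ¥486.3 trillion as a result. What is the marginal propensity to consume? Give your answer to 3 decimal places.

0.490

Implied spending multiplier k = ΔY/ΔG = 486.3/248 ≈ 1.9609.
Since k = 1/(1 − MPC), MPC = 1 − 1/k = 1 − ΔG/ΔY = 1 − 248/486.3 ≈ 0.490.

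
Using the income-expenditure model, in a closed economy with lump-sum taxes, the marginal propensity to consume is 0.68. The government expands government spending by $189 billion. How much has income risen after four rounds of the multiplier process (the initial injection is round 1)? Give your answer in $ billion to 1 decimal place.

Round 1 adds ΔG = $189 billion; each later round is MPC = 0.68 times the previous.
After 4 rounds: 189 + 128.52 + 87.3936 + 59.427648 = ΔG·(1 − c^4)/(1 − c) = 189 × (1 − 0.21381376)/0.32 ≈ $464.3 billion.

$464.3 billion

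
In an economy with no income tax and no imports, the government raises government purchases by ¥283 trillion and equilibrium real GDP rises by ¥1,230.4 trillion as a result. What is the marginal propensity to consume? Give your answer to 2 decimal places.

Implied spending multiplier k = ΔY/ΔG = 1,230.4/283 ≈ 4.3477.
Since k = 1/(1 − MPC), MPC = 1 − 1/k = 1 − ΔG/ΔY = 1 − 283/1,230.4 ≈ 0.77.

0.77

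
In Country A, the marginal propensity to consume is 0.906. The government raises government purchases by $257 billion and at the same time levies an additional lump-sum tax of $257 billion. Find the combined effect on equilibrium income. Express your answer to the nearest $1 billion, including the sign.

+$257 billion

Expenditure multiplier = 1/(1 − MPC) = 1/(1 − 0.906) = 1/0.094 ≈ 10.638.
ΔG contributes k·ΔG = (+$257 billion) / 0.094 ≈ +$2,734 billion.
ΔT of +$257 billion changes first-round spending by −c·ΔT = −$232.842 billion, contributing k·(−c·ΔT) = (−$232.842 billion) / 0.094 ≈ −$2,477 billion.
With ΔG = ΔT and no other leakages, the balanced-budget multiplier is 1, so ΔY = ΔG = +$257 billion.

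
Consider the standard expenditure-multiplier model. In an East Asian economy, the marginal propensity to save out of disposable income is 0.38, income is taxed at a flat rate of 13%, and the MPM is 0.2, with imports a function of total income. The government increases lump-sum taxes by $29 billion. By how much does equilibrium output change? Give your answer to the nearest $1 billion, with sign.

−$27 billion

MPC = 1 − MPS = 1 − 0.38 = 0.62.
A lump-sum tax change of +$29 billion shifts disposable income by −$29 billion; first-round consumption changes by −c × ΔT = −0.62 × (+$29 billion) = −$17.98 billion.
Expenditure multiplier = 1/(1 − c(1−t) + m) = 1/(1 − 0.62×0.87 + 0.2) = 1/0.6606 ≈ 1.514.
The tax multiplier is −c × k ≈ −0.939, so ΔY = k × (−c·ΔT) = (−$17.98 billion) / 0.6606 ≈ −$27 billion.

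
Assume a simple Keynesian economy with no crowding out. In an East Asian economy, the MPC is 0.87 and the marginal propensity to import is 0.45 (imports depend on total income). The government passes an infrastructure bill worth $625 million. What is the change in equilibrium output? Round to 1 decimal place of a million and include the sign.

+$1,077.6 million

Government-spending multiplier = 1/(1 − c + m) = 1/(1 − 0.87 + 0.45) = 1/0.58 ≈ 1.724.
ΔY = k × ΔG = (+$625 million) / 0.58 ≈ +$1,077.6 million.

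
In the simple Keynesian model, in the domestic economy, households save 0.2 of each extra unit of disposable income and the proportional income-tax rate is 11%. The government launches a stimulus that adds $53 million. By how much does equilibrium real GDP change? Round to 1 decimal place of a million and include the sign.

MPC = 1 − MPS = 1 − 0.2 = 0.8.
Government-spending multiplier = 1/(1 − c(1−t)) = 1/(1 − 0.8×0.89) = 1/0.288 ≈ 3.472.
ΔY = k × ΔG = (+$53 million) / 0.288 ≈ +$184 million.

+$184.0 million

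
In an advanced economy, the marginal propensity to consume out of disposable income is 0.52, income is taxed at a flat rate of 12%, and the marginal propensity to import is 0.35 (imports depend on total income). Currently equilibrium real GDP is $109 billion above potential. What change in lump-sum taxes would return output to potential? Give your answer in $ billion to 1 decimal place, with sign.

+$187.1 billion

Spending multiplier = 1/(1 − c(1−t) + m) = 1/(1 − 0.52×0.88 + 0.35) = 1/0.8924 ≈ 1.121.
Tax multiplier = −c·k = −0.52/0.8924 ≈ −0.583. Need ΔY = −$109 billion, so ΔT = ΔY/(−c·k) = −(−$109 billion) × 0.8924 / 0.52 ≈ +$187.1 billion.
The government should raise lump-sum taxes by $187.1 billion.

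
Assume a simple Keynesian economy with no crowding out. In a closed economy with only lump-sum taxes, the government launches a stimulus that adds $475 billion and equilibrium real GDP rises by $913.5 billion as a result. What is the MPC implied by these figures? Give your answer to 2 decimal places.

0.48

Implied spending multiplier k = ΔY/ΔG = 913.5/475 ≈ 1.9232.
Since k = 1/(1 − MPC), MPC = 1 − 1/k = 1 − ΔG/ΔY = 1 − 475/913.5 ≈ 0.48.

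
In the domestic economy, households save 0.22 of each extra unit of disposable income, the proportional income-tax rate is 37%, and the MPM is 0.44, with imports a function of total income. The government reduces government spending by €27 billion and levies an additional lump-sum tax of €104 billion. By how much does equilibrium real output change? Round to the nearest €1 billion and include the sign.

MPC = 1 − MPS = 1 − 0.22 = 0.78.
Expenditure multiplier = 1/(1 − c(1−t) + m) = 1/(1 − 0.78×0.63 + 0.44) = 1/0.9486 ≈ 1.054.
ΔG contributes k·ΔG = (−€27 billion) / 0.9486 ≈ −€28.5 billion.
ΔT of +€104 billion changes first-round spending by −c·ΔT = −€81.12 billion, contributing k·(−c·ΔT) = (−€81.12 billion) / 0.9486 ≈ −€85.5 billion.
Net ΔY = k(ΔG − c·ΔT) = (−€108.12 billion) / 0.9486 ≈ −€114 billion.

−€114 billion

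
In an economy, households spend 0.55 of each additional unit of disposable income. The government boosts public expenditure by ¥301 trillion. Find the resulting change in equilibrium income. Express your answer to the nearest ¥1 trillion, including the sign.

+¥669 trillion

Expenditure multiplier = 1/(1 − MPC) = 1/(1 − 0.55) = 1/0.45 ≈ 2.222.
ΔY = k × ΔG = (+¥301 trillion) / 0.45 ≈ +¥669 trillion.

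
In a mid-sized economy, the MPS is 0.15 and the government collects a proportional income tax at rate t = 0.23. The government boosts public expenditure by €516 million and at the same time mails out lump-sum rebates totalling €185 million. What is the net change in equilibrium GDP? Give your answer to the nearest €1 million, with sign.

+€1,949 million

MPC = 1 − MPS = 1 − 0.15 = 0.85.
Expenditure multiplier = 1/(1 − c(1−t)) = 1/(1 − 0.85×0.77) = 1/0.3455 ≈ 2.894.
ΔG contributes k·ΔG = (+€516 million) / 0.3455 ≈ +€1,493.5 million.
ΔT of −€185 million changes first-round spending by −c·ΔT = +€157.25 million, contributing k·(−c·ΔT) = (+€157.25 million) / 0.3455 ≈ +€455.1 million.
Net ΔY = k(ΔG − c·ΔT) = (+€673.25 million) / 0.3455 ≈ +€1,949 million.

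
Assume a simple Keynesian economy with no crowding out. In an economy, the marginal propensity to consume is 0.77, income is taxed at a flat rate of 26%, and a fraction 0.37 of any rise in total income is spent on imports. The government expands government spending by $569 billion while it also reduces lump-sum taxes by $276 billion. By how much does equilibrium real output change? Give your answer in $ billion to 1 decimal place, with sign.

+$976.7 billion

Expenditure multiplier = 1/(1 − c(1−t) + m) = 1/(1 − 0.77×0.74 + 0.37) = 1/0.8002 ≈ 1.25.
ΔG contributes k·ΔG = (+$569 billion) / 0.8002 ≈ +$711.1 billion.
ΔT of −$276 billion changes first-round spending by −c·ΔT = +$212.52 billion, contributing k·(−c·ΔT) = (+$212.52 billion) / 0.8002 ≈ +$265.6 billion.
Net ΔY = k(ΔG − c·ΔT) = (+$781.52 billion) / 0.8002 ≈ +$976.7 billion.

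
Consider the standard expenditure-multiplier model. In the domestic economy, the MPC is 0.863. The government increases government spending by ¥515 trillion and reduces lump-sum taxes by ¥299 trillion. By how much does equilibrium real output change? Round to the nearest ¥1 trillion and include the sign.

+¥5,643 trillion

Expenditure multiplier = 1/(1 − MPC) = 1/(1 − 0.863) = 1/0.137 ≈ 7.299.
ΔG contributes k·ΔG = (+¥515 trillion) / 0.137 ≈ +¥3,759.1 trillion.
ΔT of −¥299 trillion changes first-round spending by −c·ΔT = +¥258.037 trillion, contributing k·(−c·ΔT) = (+¥258.037 trillion) / 0.137 ≈ +¥1,883.5 trillion.
Net ΔY = k(ΔG − c·ΔT) = (+¥773.037 trillion) / 0.137 ≈ +¥5,643 trillion.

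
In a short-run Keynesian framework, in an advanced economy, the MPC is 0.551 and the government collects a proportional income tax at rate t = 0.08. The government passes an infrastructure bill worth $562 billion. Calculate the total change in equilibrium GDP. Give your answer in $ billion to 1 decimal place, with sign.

Expenditure multiplier = 1/(1 − c(1−t)) = 1/(1 − 0.551×0.92) = 1/0.49308 ≈ 2.028.
ΔY = k × ΔG = (+$562 billion) / 0.49308 ≈ +$1,139.8 billion.

+$1,139.8 billion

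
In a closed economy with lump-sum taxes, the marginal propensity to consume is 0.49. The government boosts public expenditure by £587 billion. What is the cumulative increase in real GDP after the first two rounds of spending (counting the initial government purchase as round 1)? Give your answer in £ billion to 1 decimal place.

Round 1 adds ΔG = £587 billion; each later round is MPC = 0.49 times the previous.
After 2 rounds: 587 + 287.63 = ΔG·(1 − c^2)/(1 − c) = 587 × (1 − 0.2401)/0.51 ≈ £874.6 billion.

£874.6 billion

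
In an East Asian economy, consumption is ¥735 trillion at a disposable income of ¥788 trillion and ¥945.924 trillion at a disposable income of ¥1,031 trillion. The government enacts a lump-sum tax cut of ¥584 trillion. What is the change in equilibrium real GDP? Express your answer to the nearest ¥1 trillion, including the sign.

MPC = ΔC/ΔYd = (945.924 − 735)/(1,031 − 788) = 210.924/243 = 0.868.
A lump-sum tax change of −¥584 trillion shifts disposable income by +¥584 trillion; first-round consumption changes by −c × ΔT = −0.868 × (−¥584 trillion) = +¥506.912 trillion.
Expenditure multiplier = 1/(1 − MPC) = 1/(1 − 0.868) = 1/0.132 ≈ 7.576.
The tax multiplier is −c × k ≈ −6.576, so ΔY = k × (−c·ΔT) = (+¥506.912 trillion) / 0.132 ≈ +¥3,840 trillion.

+¥3,840 trillion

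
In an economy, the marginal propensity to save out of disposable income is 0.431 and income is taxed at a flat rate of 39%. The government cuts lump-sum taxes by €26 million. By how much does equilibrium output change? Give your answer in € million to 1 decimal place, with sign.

MPC = 1 − MPS = 1 − 0.431 = 0.569.
A lump-sum tax change of −€26 million shifts disposable income by +€26 million; first-round consumption changes by −c × ΔT = −0.569 × (−€26 million) = +€14.794 million.
Expenditure multiplier = 1/(1 − c(1−t)) = 1/(1 − 0.569×0.61) = 1/0.65291 ≈ 1.532.
The tax multiplier is −c × k ≈ −0.871, so ΔY = k × (−c·ΔT) = (+€14.794 million) / 0.65291 ≈ +€22.7 million.

+€22.7 million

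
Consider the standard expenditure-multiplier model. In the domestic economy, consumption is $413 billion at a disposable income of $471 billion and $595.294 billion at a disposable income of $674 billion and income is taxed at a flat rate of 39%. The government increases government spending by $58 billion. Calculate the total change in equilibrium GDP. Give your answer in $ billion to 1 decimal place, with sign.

+$128.3 billion

MPC = ΔC/ΔYd = (595.294 − 413)/(674 − 471) = 182.294/203 = 0.898.
Expenditure multiplier = 1/(1 − c(1−t)) = 1/(1 − 0.898×0.61) = 1/0.45222 ≈ 2.211.
ΔY = k × ΔG = (+$58 billion) / 0.45222 ≈ +$128.3 billion.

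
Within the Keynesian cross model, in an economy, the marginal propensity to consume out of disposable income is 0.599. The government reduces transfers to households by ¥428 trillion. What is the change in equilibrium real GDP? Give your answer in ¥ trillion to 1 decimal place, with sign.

−¥639.3 trillion

The transfer change shifts disposable income by −¥428 trillion, so first-round consumption changes by c·ΔTR = 0.599 × (−¥428 trillion) = −¥256.372 trillion.
Expenditure multiplier = 1/(1 − MPC) = 1/(1 − 0.599) = 1/0.401 ≈ 2.494.
The transfer multiplier is c × k ≈ 1.494, so ΔY = k × (c·ΔTR) = (−¥256.372 trillion) / 0.401 ≈ −¥639.3 trillion.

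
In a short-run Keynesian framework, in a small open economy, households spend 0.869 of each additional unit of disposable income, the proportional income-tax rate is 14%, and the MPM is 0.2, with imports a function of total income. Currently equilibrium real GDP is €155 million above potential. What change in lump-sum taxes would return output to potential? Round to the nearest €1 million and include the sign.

Spending multiplier = 1/(1 − c(1−t) + m) = 1/(1 − 0.869×0.86 + 0.2) = 1/0.45266 ≈ 2.209.
Tax multiplier = −c·k = −0.869/0.45266 ≈ −1.92. Need ΔY = −€155 million, so ΔT = ΔY/(−c·k) = −(−€155 million) × 0.45266 / 0.869 ≈ +€81 million.
The government should raise lump-sum taxes by €81 million.

+€81 million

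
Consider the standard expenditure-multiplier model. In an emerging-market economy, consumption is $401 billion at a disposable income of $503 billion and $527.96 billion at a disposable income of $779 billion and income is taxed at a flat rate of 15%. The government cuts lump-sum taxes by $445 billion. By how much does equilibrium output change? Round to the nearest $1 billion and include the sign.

+$336 billion

MPC = ΔC/ΔYd = (527.96 − 401)/(779 − 503) = 126.96/276 = 0.46.
A lump-sum tax change of −$445 billion shifts disposable income by +$445 billion; first-round consumption changes by −c × ΔT = −0.46 × (−$445 billion) = +$204.7 billion.
Expenditure multiplier = 1/(1 − c(1−t)) = 1/(1 − 0.46×0.85) = 1/0.609 ≈ 1.642.
The tax multiplier is −c × k ≈ −0.755, so ΔY = k × (−c·ΔT) = (+$204.7 billion) / 0.609 ≈ +$336 billion.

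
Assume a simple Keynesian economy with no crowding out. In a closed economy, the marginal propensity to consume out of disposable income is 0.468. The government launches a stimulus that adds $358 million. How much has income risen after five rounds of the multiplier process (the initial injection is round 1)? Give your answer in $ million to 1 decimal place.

$657.8 million

Round 1 adds ΔG = $358 million; each later round is MPC = 0.468 times the previous.
After 5 rounds: 358 + 167.544 + 78.410592 + 36.696157056 + 17.173801502208 = ΔG·(1 − c^5)/(1 − c) = 358 × (1 − 0.022450667885568)/0.532 ≈ $657.8 million.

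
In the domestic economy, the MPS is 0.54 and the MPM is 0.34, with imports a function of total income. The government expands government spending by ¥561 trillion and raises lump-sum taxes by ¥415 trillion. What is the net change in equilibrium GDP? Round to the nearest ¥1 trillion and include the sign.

MPC = 1 − MPS = 1 − 0.54 = 0.46.
Expenditure multiplier = 1/(1 − c + m) = 1/(1 − 0.46 + 0.34) = 1/0.88 ≈ 1.136.
ΔG contributes k·ΔG = (+¥561 trillion) / 0.88 = +¥637.5 trillion.
ΔT of +¥415 trillion changes first-round spending by −c·ΔT = −¥190.9 trillion, contributing k·(−c·ΔT) = (−¥190.9 trillion) / 0.88 ≈ −¥216.9 trillion.
Net ΔY = k(ΔG − c·ΔT) = (+¥370.1 trillion) / 0.88 ≈ +¥421 trillion.

+¥421 trillion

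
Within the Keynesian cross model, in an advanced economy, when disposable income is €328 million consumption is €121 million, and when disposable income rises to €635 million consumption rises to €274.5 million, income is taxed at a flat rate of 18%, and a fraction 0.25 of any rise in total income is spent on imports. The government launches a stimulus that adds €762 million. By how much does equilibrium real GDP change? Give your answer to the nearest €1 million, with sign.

MPC = ΔC/ΔYd = (274.5 − 121)/(635 − 328) = 153.5/307 = 0.5.
Expenditure multiplier = 1/(1 − c(1−t) + m) = 1/(1 − 0.5×0.82 + 0.25) = 1/0.84 ≈ 1.19.
ΔY = k × ΔG = (+€762 million) / 0.84 ≈ +€907 million.

+€907 million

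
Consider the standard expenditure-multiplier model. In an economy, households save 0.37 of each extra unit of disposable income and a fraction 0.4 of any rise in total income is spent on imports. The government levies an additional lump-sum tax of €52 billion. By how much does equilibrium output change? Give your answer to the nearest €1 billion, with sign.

MPC = 1 − MPS = 1 − 0.37 = 0.63.
A lump-sum tax change of +€52 billion shifts disposable income by −€52 billion; first-round consumption changes by −c × ΔT = −0.63 × (+€52 billion) = −€32.76 billion.
Expenditure multiplier = 1/(1 − c + m) = 1/(1 − 0.63 + 0.4) = 1/0.77 ≈ 1.299.
The tax multiplier is −c × k ≈ −0.818, so ΔY = k × (−c·ΔT) = (−€32.76 billion) / 0.77 ≈ −€43 billion.

−€43 billion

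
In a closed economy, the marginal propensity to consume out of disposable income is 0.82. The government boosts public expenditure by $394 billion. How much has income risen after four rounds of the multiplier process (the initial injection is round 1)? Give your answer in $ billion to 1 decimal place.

Round 1 adds ΔG = $394 billion; each later round is MPC = 0.82 times the previous.
After 4 rounds: 394 + 323.08 + 264.9256 + 217.238992 = ΔG·(1 − c^4)/(1 − c) = 394 × (1 − 0.45212176)/0.18 ≈ $1,199.2 billion.

$1,199.2 billion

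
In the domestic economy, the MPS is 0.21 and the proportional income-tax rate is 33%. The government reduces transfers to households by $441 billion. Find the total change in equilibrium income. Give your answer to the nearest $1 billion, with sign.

−$740 billion

MPC = 1 − MPS = 1 − 0.21 = 0.79.
The transfer change shifts disposable income by −$441 billion, so first-round consumption changes by c·ΔTR = 0.79 × (−$441 billion) = −$348.39 billion.
Expenditure multiplier = 1/(1 − c(1−t)) = 1/(1 − 0.79×0.67) = 1/0.4707 ≈ 2.124.
The transfer multiplier is c × k ≈ 1.678, so ΔY = k × (c·ΔTR) = (−$348.39 billion) / 0.4707 ≈ −$740 billion.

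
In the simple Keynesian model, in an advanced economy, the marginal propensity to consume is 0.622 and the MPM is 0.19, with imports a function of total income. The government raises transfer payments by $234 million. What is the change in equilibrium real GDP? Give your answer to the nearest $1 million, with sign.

The transfer change shifts disposable income by +$234 million, so first-round consumption changes by c·ΔTR = 0.622 × (+$234 million) = +$145.548 million.
Expenditure multiplier = 1/(1 − c + m) = 1/(1 − 0.622 + 0.19) = 1/0.568 ≈ 1.761.
The transfer multiplier is c × k ≈ 1.095, so ΔY = k × (c·ΔTR) = (+$145.548 million) / 0.568 ≈ +$256 million.

+$256 million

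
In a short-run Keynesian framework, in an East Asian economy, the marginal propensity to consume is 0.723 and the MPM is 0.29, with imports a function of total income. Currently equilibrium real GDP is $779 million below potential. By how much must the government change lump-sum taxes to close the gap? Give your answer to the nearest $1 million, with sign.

−$611 million

Spending multiplier = 1/(1 − c + m) = 1/(1 − 0.723 + 0.29) = 1/0.567 ≈ 1.764.
Tax multiplier = −c·k = −0.723/0.567 ≈ −1.275. Need ΔY = +$779 million, so ΔT = ΔY/(−c·k) = −(+$779 million) × 0.567 / 0.723 ≈ −$611 million.
The government should cut lump-sum taxes by $611 million.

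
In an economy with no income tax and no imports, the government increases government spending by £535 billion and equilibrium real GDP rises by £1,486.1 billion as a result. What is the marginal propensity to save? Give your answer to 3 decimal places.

0.360

Implied spending multiplier k = ΔY/ΔG = 1,486.1/535 ≈ 2.7778.
Since k = 1/(1 − MPC), MPC = 1 − 1/k = 1 − ΔG/ΔY = 1 − 535/1,486.1 ≈ 0.640.
MPS = 1 − MPC = 0.360.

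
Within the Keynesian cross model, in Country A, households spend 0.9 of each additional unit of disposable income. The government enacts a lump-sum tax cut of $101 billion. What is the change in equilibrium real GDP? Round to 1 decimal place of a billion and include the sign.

A lump-sum tax change of −$101 billion shifts disposable income by +$101 billion; first-round consumption changes by −c × ΔT = −0.9 × (−$101 billion) = +$90.9 billion.
Expenditure multiplier = 1/(1 − MPC) = 1/(1 − 0.9) = 1/0.1 = 10.
The tax multiplier is −c × k = −9, so ΔY = k × (−c·ΔT) = (+$90.9 billion) / 0.1 = +$909 billion.

+$909.0 billion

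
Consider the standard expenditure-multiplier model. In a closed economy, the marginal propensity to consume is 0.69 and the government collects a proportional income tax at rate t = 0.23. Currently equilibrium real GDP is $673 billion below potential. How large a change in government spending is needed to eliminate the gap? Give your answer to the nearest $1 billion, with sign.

Spending multiplier = 1/(1 − c(1−t)) = 1/(1 − 0.69×0.77) = 1/0.4687 ≈ 2.134.
Need ΔY = +$673 billion, so ΔG = ΔY/k = (+$673 billion) × 0.4687 ≈ +$315 billion.
The government should increase government spending by $315 billion.

+$315 billion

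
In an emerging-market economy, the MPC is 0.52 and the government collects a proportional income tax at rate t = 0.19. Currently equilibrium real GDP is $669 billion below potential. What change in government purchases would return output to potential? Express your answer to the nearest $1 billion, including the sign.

Spending multiplier = 1/(1 − c(1−t)) = 1/(1 − 0.52×0.81) = 1/0.5788 ≈ 1.728.
Need ΔY = +$669 billion, so ΔG = ΔY/k = (+$669 billion) × 0.5788 ≈ +$387 billion.
The government should increase government purchases by $387 billion.

+$387 billion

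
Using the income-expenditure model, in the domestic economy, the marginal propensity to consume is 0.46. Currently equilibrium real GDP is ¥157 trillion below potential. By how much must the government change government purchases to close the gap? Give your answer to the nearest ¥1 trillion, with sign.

Spending multiplier = 1/(1 − MPC) = 1/(1 − 0.46) = 1/0.54 ≈ 1.852.
Need ΔY = +¥157 trillion, so ΔG = ΔY/k = (+¥157 trillion) × 0.54 ≈ +¥85 trillion.
The government should increase government purchases by ¥85 trillion.

+¥85 trillion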